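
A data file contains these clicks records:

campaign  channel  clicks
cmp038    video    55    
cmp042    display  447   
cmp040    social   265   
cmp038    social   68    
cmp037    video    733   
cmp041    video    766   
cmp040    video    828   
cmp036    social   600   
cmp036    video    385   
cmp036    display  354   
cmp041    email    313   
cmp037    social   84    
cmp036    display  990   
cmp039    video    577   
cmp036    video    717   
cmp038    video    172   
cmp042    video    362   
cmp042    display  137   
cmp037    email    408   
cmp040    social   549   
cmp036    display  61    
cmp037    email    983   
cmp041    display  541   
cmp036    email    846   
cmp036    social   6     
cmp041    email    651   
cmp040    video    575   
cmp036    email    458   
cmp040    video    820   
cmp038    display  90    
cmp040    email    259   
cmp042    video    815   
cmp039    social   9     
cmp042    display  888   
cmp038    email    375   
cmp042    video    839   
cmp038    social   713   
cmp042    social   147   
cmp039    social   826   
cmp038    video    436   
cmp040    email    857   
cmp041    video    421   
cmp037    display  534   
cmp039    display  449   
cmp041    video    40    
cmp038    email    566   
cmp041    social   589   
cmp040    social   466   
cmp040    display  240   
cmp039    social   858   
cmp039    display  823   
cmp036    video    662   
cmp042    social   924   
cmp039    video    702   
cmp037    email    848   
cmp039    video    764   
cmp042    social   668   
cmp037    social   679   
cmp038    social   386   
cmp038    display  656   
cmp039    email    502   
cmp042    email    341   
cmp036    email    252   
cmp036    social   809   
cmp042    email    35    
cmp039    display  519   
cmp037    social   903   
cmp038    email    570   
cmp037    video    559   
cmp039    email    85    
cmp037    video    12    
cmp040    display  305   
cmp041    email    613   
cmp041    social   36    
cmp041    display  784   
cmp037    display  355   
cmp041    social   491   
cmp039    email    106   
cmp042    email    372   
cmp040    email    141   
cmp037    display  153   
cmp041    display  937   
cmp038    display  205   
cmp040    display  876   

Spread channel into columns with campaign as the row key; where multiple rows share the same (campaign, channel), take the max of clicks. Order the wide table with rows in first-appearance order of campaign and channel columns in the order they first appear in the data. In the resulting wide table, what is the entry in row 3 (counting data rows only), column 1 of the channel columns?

828

With rows in first-appearance order of campaign, row 3 is campaign=cmp040. channel columns in first-appearance order: video, display, social, email; column 1 is video.
Long rows with campaign=cmp040, channel=video: max(828, 575, 820) = 828.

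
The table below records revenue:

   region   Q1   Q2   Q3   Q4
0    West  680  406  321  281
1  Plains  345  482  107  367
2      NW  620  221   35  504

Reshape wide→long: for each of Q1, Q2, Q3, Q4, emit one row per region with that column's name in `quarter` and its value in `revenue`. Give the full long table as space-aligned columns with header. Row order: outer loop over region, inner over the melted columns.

Each (region, column) pair becomes one row: 3 × 4 = 12 rows.
For example, (West, Q1) → revenue=680.

region  quarter  revenue
West    Q1       680    
West    Q2       406    
West    Q3       321    
West    Q4       281    
Plains  Q1       345    
Plains  Q2       482    
Plains  Q3       107    
Plains  Q4       367    
NW      Q1       620    
NW      Q2       221    
NW      Q3       35     
NW      Q4       504    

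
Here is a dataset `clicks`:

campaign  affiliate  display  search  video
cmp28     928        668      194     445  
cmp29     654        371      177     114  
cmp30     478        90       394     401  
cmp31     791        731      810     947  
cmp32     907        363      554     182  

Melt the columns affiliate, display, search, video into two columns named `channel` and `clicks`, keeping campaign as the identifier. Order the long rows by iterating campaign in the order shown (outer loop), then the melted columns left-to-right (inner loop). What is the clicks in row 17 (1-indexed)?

907

20 rows total (5 × 4). Row 17: index ⌊(17-1)/4⌋ = 4 into campaign → cmp32; (17-1) mod 4 = 0 into the melted columns → affiliate.
So row 17 is (cmp32, affiliate, 907); clicks = 907.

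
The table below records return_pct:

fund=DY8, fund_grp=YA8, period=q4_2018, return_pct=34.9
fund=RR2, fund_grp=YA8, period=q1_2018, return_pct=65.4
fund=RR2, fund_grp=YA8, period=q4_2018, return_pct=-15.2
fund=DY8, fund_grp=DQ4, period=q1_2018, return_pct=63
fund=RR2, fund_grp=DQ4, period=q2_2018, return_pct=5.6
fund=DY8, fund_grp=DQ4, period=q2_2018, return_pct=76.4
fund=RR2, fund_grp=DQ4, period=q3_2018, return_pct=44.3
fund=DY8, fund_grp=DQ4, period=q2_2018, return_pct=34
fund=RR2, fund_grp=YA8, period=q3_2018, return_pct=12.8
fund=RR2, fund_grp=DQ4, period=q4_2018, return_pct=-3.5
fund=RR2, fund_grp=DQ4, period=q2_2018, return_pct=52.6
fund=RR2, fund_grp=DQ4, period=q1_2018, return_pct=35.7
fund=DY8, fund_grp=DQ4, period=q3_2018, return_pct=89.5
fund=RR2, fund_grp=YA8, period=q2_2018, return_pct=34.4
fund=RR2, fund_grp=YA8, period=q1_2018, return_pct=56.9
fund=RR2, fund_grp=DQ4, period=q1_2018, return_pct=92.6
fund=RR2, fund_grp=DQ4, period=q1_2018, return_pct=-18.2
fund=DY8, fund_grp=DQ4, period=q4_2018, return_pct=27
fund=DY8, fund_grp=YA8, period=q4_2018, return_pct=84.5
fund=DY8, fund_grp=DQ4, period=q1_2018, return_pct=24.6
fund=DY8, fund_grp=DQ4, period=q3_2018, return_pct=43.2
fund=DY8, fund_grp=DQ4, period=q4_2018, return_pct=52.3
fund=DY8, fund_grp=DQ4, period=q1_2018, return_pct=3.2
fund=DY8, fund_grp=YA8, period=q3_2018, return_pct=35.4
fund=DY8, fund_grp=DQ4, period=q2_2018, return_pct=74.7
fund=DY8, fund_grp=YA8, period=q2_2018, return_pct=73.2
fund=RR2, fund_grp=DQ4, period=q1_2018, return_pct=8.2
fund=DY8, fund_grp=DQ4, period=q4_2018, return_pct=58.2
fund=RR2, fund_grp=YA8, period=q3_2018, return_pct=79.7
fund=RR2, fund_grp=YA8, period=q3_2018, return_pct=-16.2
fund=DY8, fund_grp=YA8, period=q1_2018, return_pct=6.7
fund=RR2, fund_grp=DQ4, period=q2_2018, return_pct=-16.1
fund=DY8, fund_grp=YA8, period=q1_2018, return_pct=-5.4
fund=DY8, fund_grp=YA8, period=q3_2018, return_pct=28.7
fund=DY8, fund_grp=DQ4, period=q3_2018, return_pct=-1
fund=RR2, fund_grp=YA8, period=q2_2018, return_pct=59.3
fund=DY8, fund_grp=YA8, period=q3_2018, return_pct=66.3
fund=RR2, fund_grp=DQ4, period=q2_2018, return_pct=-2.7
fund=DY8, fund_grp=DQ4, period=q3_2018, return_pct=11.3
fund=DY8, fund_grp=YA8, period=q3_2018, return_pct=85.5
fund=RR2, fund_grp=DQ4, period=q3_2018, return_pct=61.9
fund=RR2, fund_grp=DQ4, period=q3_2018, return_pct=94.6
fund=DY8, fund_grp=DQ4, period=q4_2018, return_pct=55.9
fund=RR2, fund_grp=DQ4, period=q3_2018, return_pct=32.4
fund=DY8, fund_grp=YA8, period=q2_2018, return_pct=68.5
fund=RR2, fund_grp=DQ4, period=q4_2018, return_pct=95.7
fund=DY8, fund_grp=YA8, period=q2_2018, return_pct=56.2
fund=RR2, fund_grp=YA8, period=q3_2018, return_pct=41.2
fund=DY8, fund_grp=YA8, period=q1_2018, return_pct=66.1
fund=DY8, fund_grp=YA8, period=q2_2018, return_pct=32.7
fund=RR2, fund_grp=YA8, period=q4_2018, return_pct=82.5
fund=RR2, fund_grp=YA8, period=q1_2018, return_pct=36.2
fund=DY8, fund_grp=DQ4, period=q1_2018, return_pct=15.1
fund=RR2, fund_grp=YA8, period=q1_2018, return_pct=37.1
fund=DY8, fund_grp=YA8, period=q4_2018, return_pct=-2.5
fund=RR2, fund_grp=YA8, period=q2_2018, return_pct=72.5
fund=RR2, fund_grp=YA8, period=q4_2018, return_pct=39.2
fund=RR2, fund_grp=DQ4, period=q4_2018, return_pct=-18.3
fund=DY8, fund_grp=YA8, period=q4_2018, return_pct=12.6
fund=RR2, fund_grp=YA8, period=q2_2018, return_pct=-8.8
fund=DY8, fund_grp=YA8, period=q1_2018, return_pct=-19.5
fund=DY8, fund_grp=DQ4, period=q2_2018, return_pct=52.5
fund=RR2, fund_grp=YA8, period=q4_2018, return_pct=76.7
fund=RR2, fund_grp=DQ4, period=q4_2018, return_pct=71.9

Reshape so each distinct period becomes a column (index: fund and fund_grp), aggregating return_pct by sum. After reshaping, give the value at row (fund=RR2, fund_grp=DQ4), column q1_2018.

118.3

Rows with fund=RR2, fund_grp=DQ4 and period=q1_2018: return_pct values are 35.7, 92.6, -18.2, 8.2.
35.7 + 92.6 + -18.2 + 8.2 = 118.3.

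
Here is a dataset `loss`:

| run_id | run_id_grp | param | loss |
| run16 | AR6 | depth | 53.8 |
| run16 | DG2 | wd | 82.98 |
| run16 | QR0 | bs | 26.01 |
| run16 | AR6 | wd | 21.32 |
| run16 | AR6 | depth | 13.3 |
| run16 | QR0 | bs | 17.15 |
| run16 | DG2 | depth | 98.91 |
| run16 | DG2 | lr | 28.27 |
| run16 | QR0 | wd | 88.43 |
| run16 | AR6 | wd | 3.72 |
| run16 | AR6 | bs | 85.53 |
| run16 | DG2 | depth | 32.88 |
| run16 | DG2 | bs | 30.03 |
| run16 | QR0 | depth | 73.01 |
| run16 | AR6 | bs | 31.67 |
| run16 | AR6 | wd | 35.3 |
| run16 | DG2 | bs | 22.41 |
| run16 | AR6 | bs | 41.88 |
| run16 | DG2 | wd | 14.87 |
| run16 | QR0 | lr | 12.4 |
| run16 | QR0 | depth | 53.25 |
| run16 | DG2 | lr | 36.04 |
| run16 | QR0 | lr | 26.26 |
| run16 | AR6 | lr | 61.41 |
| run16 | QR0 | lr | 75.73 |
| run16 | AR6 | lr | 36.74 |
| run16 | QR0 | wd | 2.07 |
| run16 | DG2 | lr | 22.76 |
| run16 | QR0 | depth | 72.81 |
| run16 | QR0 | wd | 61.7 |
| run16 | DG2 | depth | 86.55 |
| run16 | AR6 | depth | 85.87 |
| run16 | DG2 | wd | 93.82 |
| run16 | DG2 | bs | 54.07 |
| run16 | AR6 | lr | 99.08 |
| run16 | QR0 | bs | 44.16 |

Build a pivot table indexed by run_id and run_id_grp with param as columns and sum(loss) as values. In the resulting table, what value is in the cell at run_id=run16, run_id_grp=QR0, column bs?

87.32

Rows with run_id=run16, run_id_grp=QR0 and param=bs: loss values are 26.01, 17.15, 44.16.
26.01 + 17.15 + 44.16 = 87.32.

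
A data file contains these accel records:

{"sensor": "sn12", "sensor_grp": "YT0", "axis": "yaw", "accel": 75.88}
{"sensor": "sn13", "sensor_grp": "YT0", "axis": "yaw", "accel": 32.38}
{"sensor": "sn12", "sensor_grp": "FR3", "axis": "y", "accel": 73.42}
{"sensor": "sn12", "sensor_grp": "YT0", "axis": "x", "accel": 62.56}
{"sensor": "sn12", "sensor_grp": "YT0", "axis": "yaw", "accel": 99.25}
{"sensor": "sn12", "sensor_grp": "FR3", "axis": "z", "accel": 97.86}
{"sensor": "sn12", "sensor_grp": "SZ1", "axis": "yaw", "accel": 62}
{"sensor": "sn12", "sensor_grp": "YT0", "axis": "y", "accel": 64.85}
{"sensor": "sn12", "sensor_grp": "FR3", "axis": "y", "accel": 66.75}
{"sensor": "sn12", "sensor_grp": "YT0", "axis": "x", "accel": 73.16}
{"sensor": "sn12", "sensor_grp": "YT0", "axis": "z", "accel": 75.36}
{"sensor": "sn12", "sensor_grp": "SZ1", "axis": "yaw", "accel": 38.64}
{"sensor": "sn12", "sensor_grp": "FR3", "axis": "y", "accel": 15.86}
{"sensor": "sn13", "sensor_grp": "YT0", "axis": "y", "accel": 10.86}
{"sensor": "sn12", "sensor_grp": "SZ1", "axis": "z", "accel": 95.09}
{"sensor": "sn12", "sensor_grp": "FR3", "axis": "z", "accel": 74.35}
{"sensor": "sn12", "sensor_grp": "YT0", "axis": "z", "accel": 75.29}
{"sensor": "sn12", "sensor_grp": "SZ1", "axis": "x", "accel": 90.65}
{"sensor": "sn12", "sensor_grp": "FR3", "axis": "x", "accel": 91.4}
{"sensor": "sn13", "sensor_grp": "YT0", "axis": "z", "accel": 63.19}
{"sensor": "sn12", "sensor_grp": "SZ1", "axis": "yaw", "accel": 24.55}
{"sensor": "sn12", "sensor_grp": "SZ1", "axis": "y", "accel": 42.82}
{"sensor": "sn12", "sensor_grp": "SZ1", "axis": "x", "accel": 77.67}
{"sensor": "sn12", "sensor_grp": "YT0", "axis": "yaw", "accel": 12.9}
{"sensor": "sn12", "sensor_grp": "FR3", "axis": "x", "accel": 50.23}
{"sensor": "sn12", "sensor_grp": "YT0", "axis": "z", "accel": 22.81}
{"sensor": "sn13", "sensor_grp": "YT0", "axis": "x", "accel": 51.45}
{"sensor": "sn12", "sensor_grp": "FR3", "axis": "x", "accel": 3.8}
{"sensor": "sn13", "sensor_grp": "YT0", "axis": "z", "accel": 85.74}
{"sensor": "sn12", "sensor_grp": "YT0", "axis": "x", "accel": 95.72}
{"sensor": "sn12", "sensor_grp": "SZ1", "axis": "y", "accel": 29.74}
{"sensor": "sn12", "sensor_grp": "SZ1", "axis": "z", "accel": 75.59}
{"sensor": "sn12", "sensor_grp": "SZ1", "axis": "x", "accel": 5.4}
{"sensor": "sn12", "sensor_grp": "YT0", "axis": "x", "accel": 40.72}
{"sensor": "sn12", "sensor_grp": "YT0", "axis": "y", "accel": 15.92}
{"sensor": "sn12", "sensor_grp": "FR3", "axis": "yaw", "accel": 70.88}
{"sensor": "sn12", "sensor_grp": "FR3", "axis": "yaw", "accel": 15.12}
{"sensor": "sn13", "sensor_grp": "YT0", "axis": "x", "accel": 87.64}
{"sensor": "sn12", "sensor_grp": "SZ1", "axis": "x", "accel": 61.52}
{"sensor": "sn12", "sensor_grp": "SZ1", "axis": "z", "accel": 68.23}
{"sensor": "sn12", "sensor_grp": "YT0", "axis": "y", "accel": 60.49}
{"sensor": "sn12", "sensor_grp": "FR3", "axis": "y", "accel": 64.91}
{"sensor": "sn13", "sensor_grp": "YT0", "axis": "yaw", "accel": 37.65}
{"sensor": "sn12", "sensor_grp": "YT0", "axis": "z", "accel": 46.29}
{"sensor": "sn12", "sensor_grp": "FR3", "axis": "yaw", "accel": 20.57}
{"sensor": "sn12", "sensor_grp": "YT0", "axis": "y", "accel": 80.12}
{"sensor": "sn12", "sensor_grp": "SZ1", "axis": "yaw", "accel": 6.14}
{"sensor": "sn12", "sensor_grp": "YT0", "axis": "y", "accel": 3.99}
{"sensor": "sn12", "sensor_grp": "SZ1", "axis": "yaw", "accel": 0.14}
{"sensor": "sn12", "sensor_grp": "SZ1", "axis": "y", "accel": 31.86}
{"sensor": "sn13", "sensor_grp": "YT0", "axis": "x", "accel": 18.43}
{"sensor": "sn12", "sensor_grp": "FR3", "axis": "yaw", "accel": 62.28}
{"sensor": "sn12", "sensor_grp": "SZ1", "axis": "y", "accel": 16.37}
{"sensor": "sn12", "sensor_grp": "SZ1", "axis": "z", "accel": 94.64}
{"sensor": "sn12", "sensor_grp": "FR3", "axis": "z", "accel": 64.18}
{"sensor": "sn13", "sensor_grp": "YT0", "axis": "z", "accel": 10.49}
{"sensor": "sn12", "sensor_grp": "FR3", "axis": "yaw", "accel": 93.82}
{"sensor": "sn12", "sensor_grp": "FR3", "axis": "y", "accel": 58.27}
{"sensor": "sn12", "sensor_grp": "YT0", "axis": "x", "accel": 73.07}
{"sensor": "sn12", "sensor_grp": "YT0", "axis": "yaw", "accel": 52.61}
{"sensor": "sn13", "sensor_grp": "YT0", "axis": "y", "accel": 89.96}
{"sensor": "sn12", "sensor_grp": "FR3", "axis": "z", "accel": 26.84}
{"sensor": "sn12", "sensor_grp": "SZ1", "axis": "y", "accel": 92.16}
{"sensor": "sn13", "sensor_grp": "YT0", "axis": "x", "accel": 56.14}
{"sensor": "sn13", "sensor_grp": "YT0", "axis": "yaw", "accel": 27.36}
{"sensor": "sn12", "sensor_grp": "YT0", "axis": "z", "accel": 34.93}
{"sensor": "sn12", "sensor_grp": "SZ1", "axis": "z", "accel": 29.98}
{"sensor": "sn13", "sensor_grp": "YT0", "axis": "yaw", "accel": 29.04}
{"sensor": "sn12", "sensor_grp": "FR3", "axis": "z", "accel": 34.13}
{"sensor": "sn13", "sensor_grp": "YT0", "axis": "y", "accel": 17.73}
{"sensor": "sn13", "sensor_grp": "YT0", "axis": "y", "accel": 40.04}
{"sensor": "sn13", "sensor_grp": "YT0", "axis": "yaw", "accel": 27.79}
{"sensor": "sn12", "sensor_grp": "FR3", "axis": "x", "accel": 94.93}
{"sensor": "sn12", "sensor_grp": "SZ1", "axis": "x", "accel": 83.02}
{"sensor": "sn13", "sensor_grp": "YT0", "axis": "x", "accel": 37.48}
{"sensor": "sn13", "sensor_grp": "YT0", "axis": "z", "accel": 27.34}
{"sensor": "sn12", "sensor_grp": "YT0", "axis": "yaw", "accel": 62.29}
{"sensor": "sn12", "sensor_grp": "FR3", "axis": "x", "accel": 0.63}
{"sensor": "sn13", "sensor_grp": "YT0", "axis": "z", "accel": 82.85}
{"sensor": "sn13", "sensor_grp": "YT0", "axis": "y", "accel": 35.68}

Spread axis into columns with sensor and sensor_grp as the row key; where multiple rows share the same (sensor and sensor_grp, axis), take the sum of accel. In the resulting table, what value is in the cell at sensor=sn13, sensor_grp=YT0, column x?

Rows with sensor=sn13, sensor_grp=YT0 and axis=x: accel values are 51.45, 87.64, 18.43, 56.14, 37.48.
51.45 + 87.64 + 18.43 + 56.14 + 37.48 = 251.14.

251.14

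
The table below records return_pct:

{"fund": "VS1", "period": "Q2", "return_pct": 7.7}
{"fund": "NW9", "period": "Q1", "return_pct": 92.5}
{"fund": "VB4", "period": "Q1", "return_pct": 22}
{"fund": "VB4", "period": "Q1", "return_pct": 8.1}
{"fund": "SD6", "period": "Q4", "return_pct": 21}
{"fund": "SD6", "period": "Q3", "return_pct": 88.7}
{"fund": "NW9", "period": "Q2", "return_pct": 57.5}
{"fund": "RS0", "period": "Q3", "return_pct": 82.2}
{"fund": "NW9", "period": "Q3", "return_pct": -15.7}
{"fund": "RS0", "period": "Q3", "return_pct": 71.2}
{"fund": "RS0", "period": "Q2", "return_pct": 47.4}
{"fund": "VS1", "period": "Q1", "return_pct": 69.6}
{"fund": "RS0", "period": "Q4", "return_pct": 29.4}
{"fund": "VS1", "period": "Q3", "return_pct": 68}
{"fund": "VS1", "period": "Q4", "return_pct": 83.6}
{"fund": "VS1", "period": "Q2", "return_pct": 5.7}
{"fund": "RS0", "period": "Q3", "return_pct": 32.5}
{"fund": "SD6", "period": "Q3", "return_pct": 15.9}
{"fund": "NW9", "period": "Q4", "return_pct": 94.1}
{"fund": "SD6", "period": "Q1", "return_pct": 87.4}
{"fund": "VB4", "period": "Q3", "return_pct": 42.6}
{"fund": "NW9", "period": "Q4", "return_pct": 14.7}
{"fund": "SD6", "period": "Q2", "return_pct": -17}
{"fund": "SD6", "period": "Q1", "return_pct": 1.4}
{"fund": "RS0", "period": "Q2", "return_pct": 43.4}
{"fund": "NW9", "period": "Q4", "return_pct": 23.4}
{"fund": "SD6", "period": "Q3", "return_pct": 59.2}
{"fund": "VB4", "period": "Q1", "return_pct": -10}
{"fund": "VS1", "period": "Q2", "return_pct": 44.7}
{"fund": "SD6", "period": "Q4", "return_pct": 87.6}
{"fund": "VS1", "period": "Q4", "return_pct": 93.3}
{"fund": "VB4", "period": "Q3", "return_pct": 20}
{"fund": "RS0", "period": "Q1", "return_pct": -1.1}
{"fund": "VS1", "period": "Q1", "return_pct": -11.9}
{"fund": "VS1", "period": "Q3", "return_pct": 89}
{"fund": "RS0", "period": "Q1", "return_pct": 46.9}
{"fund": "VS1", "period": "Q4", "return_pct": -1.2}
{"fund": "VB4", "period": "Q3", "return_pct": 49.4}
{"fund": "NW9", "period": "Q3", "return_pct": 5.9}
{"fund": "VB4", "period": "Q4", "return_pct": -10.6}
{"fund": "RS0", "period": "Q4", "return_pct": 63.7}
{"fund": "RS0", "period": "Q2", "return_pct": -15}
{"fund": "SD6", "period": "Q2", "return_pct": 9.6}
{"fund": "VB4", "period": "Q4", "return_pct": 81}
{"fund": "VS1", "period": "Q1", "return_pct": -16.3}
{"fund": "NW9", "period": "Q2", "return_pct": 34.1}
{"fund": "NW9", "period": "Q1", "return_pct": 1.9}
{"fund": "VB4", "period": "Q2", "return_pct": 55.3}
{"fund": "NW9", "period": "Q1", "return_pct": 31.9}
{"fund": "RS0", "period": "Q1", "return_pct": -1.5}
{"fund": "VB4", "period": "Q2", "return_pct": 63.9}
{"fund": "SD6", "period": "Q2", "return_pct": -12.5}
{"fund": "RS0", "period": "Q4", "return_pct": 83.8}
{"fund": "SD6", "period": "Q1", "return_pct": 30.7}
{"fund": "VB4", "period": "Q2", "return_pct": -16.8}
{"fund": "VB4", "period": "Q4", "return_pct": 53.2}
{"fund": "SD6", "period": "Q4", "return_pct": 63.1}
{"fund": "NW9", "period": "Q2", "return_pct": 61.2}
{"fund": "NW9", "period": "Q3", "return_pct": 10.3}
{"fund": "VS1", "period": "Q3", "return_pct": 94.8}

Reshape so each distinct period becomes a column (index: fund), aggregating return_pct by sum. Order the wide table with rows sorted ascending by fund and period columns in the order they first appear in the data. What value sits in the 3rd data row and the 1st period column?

-19.9

With rows sorted ascending by fund, row 3 is fund=SD6. period columns in first-appearance order: Q2, Q1, Q4, Q3; column 1 is Q2.
Long rows with fund=SD6, period=Q2: -17 + 9.6 + -12.5 = -19.9.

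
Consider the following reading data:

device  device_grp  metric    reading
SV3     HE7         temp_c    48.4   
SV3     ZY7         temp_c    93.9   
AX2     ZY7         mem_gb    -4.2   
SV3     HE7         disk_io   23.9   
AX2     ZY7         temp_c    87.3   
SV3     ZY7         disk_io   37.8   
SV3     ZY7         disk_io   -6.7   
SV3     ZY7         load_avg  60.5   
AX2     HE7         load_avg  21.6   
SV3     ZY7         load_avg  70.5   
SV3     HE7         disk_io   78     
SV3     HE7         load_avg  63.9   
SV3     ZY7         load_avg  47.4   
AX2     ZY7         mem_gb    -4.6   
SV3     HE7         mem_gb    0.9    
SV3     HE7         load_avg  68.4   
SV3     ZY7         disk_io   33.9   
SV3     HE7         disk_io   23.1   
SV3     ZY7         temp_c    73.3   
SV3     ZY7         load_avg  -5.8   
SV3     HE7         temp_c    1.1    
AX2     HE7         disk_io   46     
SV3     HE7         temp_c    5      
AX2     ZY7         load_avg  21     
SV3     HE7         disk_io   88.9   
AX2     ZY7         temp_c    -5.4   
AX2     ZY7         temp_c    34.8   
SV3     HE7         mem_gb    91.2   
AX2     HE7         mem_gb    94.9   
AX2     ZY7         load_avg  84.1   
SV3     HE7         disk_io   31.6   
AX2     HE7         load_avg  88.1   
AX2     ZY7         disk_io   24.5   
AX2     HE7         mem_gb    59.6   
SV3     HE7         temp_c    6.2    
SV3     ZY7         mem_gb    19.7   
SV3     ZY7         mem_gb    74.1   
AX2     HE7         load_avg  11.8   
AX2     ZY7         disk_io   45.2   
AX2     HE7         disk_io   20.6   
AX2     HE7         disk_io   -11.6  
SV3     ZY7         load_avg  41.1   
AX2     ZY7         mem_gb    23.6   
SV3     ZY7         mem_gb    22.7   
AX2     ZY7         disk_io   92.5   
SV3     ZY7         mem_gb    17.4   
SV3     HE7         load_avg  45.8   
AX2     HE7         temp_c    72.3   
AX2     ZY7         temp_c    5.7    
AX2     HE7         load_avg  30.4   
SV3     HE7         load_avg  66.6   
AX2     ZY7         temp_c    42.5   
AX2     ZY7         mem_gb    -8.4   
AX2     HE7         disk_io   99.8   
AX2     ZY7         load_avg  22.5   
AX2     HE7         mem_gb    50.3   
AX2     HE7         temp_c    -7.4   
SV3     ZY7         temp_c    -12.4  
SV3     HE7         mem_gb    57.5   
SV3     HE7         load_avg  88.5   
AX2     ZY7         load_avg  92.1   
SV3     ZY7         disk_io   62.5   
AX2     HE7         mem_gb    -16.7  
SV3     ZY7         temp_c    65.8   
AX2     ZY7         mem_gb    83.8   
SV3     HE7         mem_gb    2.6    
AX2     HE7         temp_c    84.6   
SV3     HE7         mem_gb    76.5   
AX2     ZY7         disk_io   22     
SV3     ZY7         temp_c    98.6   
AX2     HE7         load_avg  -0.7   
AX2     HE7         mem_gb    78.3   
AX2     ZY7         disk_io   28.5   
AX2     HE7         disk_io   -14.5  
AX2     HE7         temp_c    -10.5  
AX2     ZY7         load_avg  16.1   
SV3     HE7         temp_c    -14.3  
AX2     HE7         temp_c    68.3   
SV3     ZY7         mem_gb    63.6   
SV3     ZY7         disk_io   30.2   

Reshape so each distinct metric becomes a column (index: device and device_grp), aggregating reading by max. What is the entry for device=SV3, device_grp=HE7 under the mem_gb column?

91.2

Rows with device=SV3, device_grp=HE7 and metric=mem_gb: reading values are 0.9, 91.2, 57.5, 2.6, 76.5.
max(0.9, 91.2, 57.5, 2.6, 76.5) = 91.2.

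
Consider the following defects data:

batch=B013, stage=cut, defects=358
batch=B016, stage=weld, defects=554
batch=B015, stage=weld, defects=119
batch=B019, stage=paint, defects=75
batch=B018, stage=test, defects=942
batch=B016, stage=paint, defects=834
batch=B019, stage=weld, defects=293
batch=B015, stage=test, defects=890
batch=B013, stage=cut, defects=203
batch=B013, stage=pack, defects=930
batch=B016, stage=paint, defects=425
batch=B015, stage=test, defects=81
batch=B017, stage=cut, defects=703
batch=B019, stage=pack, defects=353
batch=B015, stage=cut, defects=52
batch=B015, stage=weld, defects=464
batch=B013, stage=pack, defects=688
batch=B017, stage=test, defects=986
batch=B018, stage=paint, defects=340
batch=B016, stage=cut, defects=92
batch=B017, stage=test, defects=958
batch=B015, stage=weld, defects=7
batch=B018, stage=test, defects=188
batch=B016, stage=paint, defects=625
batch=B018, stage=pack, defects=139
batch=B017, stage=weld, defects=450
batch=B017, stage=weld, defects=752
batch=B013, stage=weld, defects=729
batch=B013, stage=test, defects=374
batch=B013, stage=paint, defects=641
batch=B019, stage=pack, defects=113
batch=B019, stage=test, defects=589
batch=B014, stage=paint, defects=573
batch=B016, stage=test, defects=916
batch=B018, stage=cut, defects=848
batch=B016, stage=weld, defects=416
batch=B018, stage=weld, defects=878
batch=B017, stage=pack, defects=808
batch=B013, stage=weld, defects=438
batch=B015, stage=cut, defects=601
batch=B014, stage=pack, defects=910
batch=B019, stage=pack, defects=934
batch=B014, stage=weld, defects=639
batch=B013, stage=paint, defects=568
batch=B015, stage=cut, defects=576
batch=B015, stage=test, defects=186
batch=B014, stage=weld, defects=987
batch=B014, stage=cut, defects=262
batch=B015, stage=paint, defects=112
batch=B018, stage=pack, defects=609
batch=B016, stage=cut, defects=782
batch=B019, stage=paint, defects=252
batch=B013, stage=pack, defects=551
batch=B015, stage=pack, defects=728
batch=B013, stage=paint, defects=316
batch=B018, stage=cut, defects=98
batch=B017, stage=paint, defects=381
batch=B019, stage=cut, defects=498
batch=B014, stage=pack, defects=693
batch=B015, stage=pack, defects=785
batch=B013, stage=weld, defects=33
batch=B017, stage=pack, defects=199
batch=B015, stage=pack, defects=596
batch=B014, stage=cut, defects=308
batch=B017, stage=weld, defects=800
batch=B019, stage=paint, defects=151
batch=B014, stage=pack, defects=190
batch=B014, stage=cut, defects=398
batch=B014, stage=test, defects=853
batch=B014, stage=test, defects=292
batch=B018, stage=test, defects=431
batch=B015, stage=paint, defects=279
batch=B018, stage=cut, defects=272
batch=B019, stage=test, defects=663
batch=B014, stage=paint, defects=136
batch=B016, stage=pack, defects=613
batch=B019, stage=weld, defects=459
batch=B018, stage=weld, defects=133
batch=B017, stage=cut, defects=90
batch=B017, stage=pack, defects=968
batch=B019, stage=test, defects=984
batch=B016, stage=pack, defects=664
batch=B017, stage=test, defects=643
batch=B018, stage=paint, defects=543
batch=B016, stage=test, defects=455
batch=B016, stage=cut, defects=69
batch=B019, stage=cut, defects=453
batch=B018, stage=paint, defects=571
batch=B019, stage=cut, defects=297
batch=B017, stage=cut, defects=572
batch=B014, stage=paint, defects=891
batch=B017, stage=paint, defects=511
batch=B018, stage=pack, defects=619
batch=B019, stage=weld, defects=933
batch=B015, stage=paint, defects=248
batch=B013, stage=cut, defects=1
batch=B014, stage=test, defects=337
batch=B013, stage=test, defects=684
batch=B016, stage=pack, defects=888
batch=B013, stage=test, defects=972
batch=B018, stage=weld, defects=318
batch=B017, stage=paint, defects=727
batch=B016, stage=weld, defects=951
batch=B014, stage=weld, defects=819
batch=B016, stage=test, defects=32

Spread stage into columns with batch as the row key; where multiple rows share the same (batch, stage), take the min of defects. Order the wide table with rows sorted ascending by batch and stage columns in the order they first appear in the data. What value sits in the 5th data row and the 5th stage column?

With rows sorted ascending by batch, row 5 is batch=B017. stage columns in first-appearance order: cut, weld, paint, test, pack; column 5 is pack.
Long rows with batch=B017, stage=pack: min(808, 199, 968) = 199.

199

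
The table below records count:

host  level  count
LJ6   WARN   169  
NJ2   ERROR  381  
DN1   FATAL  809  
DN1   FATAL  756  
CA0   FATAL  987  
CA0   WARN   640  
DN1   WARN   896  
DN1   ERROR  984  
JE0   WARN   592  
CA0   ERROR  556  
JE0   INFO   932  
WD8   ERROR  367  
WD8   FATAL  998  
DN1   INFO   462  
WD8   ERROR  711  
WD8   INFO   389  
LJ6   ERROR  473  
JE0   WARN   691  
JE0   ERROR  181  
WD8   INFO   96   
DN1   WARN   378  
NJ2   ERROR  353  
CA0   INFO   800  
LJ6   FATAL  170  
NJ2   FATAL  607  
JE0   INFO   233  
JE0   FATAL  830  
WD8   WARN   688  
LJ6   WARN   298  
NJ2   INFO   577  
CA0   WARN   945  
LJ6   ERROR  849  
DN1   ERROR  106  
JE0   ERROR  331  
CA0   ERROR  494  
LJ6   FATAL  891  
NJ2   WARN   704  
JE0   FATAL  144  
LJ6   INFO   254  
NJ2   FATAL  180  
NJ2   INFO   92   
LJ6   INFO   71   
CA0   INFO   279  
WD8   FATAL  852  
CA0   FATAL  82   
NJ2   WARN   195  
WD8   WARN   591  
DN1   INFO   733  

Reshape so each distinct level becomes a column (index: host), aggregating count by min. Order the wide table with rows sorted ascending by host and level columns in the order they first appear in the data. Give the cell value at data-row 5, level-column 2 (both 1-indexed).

353

With rows sorted ascending by host, row 5 is host=NJ2. level columns in first-appearance order: WARN, ERROR, FATAL, INFO; column 2 is ERROR.
Long rows with host=NJ2, level=ERROR: min(381, 353) = 353.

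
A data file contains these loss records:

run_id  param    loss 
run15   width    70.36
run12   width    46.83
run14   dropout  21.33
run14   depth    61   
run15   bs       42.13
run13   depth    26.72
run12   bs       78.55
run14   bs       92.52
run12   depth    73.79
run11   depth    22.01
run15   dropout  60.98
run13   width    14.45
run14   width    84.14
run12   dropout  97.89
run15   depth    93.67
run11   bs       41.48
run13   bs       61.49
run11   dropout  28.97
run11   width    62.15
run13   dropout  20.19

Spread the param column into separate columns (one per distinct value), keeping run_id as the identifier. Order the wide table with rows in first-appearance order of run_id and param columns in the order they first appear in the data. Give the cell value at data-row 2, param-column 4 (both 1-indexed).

78.55

With rows in first-appearance order of run_id, row 2 is run_id=run12. param columns in first-appearance order: width, dropout, depth, bs; column 4 is bs.
Long rows with run_id=run12, param=bs: loss = 78.55.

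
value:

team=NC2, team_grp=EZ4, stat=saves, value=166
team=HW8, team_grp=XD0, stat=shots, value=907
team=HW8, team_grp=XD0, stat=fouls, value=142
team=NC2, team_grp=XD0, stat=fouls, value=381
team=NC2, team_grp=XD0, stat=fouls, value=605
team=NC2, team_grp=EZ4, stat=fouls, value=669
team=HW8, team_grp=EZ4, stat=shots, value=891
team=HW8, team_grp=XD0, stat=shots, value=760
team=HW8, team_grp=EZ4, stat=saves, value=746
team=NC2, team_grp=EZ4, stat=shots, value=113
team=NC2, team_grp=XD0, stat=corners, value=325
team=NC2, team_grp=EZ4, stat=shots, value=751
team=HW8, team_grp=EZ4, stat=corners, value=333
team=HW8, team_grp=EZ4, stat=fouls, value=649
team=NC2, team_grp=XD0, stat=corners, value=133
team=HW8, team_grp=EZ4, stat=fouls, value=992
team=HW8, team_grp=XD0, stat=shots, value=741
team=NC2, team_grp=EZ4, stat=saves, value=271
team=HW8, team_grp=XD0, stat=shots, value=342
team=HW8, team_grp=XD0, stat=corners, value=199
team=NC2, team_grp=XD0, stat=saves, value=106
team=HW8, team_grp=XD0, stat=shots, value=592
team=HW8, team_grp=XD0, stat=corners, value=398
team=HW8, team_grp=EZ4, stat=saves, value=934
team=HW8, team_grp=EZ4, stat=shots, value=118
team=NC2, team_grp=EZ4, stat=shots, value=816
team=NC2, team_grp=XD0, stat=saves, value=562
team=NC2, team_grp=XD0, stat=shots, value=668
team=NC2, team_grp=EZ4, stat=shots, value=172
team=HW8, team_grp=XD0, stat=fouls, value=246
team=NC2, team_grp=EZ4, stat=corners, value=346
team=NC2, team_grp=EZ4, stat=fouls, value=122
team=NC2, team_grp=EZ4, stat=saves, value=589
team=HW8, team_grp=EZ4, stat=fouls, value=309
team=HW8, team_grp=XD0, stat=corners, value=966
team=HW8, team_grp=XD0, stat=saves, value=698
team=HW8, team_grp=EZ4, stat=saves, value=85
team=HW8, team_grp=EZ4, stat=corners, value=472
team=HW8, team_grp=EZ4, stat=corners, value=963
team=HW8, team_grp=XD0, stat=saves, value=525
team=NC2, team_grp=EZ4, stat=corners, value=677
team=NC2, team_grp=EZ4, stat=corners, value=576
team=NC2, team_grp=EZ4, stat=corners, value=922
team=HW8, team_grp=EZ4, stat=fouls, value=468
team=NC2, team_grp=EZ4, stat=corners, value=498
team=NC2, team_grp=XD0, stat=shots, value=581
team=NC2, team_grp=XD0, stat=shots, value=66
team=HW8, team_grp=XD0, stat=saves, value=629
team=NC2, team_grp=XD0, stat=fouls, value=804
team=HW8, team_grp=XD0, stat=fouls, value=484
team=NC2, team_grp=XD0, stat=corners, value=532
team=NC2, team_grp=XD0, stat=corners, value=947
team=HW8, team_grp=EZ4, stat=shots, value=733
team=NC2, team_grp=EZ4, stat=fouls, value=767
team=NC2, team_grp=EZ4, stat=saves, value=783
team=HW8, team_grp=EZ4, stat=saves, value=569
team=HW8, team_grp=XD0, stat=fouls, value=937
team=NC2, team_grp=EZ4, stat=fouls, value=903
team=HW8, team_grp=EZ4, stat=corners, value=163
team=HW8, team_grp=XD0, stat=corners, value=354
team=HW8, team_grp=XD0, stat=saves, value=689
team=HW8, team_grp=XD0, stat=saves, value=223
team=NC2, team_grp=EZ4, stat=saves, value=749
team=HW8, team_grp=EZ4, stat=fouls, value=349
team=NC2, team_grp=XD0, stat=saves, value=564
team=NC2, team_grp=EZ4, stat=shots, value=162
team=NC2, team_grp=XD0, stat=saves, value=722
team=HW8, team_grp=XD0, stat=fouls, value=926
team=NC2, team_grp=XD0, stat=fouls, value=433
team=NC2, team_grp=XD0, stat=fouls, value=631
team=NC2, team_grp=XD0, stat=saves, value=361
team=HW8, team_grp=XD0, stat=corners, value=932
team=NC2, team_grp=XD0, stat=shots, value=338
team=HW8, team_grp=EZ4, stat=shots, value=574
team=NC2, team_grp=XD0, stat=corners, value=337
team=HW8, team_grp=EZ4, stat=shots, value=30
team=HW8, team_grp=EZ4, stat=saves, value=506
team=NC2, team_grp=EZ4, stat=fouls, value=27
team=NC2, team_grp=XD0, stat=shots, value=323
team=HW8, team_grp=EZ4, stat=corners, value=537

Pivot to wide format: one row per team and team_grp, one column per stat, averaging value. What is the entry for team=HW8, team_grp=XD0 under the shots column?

668.40

Rows with team=HW8, team_grp=XD0 and stat=shots: value values are 907, 760, 741, 342, 592.
(907 + 760 + 741 + 342 + 592) / 5 = 668.40.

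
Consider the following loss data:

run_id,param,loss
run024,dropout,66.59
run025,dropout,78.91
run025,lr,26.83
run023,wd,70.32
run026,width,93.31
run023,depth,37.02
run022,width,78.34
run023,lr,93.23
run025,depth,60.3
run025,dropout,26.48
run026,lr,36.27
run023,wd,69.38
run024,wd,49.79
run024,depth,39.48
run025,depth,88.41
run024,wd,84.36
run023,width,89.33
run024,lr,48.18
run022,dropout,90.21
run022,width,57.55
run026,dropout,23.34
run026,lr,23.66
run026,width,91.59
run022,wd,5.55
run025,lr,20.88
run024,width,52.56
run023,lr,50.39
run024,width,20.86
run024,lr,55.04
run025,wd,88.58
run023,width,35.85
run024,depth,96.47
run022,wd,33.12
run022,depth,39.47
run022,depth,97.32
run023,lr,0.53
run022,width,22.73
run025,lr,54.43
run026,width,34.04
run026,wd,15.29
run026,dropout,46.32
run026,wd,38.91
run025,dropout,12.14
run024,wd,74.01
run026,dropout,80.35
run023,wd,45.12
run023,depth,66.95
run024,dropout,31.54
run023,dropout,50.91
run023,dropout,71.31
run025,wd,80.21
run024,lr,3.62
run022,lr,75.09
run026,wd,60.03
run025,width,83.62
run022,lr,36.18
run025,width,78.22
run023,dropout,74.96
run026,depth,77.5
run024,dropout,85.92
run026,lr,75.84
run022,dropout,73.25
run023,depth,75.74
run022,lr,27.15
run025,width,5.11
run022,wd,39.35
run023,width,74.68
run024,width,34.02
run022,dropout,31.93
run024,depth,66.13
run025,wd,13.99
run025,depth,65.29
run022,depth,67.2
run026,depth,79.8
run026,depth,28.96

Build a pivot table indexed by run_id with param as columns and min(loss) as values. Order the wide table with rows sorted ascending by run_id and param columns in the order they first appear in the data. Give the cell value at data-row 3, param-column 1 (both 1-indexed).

31.54

With rows sorted ascending by run_id, row 3 is run_id=run024. param columns in first-appearance order: dropout, lr, wd, width, depth; column 1 is dropout.
Long rows with run_id=run024, param=dropout: min(66.59, 31.54, 85.92) = 31.54.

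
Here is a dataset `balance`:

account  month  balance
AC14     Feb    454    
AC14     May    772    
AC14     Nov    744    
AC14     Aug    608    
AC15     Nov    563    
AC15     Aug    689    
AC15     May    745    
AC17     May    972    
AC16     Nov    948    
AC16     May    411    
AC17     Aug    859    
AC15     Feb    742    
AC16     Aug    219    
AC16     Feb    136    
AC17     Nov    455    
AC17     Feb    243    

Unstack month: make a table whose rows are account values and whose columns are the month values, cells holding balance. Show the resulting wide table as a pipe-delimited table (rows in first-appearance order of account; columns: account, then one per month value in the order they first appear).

| account | Feb | May | Nov | Aug |
| AC14 | 454 | 772 | 744 | 608 |
| AC15 | 742 | 745 | 563 | 689 |
| AC17 | 243 | 972 | 455 | 859 |
| AC16 | 136 | 411 | 948 | 219 |

Columns: account plus the 4 distinct month values (Feb, May, Nov, Aug).
For example, row AC14 column Feb takes balance=454 from the long row (AC14, Feb).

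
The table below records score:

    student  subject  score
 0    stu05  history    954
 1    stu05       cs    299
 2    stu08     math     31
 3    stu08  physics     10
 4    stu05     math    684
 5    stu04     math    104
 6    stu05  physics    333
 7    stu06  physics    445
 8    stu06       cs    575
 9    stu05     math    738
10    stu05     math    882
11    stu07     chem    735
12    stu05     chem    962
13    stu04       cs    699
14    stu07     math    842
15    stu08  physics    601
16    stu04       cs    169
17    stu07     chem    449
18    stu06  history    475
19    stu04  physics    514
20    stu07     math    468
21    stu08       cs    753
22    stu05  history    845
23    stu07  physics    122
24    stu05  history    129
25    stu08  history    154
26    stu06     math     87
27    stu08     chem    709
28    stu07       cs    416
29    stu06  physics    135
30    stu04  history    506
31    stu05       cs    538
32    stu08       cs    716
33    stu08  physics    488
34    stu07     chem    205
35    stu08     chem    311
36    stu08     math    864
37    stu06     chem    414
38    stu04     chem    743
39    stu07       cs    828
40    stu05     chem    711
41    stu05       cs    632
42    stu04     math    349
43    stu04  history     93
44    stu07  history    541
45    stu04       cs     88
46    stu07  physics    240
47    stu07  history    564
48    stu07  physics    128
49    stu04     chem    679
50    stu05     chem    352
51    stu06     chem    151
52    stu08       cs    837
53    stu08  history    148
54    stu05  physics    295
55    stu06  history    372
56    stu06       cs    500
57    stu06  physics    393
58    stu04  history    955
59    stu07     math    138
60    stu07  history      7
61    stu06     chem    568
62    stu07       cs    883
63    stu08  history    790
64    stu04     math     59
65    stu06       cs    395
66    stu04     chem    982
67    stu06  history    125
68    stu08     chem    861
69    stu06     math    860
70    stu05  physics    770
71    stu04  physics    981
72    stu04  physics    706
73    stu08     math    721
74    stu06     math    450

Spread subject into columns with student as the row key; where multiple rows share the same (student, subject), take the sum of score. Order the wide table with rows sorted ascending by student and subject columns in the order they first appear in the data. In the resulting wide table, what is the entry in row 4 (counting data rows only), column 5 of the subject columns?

1389

With rows sorted ascending by student, row 4 is student=stu07. subject columns in first-appearance order: history, cs, math, physics, chem; column 5 is chem.
Long rows with student=stu07, subject=chem: 735 + 449 + 205 = 1389.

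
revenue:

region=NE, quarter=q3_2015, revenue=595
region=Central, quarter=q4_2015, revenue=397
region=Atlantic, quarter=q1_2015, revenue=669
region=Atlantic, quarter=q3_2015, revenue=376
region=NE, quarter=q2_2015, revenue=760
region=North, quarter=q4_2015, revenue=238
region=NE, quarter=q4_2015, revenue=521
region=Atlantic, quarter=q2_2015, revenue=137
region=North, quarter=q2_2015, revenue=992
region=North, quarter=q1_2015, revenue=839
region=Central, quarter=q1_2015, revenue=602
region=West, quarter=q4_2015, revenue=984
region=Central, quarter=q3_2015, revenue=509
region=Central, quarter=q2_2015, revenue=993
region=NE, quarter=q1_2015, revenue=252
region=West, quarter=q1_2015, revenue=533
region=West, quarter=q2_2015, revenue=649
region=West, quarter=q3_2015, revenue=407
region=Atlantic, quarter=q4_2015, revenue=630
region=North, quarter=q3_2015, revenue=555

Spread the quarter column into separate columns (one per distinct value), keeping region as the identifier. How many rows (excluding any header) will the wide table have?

5

5 distinct region values → 5 rows.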